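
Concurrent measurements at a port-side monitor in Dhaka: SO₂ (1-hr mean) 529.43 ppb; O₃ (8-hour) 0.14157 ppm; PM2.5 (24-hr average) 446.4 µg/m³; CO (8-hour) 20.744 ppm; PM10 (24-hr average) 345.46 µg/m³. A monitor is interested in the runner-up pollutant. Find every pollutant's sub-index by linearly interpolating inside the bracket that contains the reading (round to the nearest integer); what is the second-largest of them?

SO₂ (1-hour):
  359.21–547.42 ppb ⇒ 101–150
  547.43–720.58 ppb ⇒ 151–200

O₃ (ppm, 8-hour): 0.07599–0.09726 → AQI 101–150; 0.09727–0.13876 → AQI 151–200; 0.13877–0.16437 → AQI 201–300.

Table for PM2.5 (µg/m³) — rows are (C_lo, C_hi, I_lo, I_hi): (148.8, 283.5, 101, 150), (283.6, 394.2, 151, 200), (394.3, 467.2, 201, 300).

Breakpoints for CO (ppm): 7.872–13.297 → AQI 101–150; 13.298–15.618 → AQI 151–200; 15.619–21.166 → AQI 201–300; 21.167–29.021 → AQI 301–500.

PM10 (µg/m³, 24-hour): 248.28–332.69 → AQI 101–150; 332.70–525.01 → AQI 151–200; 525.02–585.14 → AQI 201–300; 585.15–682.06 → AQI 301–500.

272

SO₂: 529.43 lies in 359.21–547.42, so I_lo=101, I_hi=150, C_lo=359.21, C_hi=547.42.
(150−101)/(547.42−359.21) × (529.43−359.21) + 101 = 49/188.21 × 170.22 + 101 ≈ 145.32 → 145.
O₃: 0.14157 lies in 0.13877–0.16437, so I_lo=201, I_hi=300, C_lo=0.13877, C_hi=0.16437.
(300−201)/(0.16437−0.13877) × (0.14157−0.13877) + 201 = 99/0.02560 × 0.00280 + 201 ≈ 211.83 → 212.
PM2.5: 446.4 lies in 394.3–467.2, so I_lo=201, I_hi=300, C_lo=394.3, C_hi=467.2.
(300−201)/(467.2−394.3) × (446.4−394.3) + 201 = 99/72.9 × 52.1 + 201 ≈ 271.75 → 272.
CO: row 15.619–21.166 (AQI 201–300). (300−201)·(20.744−15.619)/(21.166−15.619) + 201 = 99·5.125/5.547 + 201 ≈ 292.47 → 292.
PM10: row 332.70–525.01 (AQI 151–200). (200−151)·(345.46−332.70)/(525.01−332.70) + 151 = 49·12.76/192.31 + 151 ≈ 154.25 → 154.
Sub-indices: SO₂→145, O₃→212, PM2.5→272, CO→292, PM10→154. Ranked high→low: 292, 272, 212, 154, 145. Second-highest sub-index = 272.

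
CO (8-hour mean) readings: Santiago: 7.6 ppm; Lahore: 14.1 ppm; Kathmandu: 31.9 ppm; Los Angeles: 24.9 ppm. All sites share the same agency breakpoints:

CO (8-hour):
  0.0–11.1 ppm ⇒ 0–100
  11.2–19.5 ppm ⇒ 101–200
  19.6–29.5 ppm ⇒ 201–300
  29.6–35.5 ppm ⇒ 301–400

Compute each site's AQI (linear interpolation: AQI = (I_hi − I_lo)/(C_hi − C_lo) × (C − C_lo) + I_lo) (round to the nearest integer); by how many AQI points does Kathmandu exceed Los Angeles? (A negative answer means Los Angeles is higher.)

Santiago: 7.6 lies in 0.0–11.1, so I_lo=0, I_hi=100, C_lo=0.0, C_hi=11.1.
(100−0)/(11.1−0.0) × (7.6−0.0) + 0 = 100/11.1 × 7.6 + 0 ≈ 68.47 → 68.
Lahore: 14.1 ∈ [11.2, 19.5] ↔ index [101, 200].
101 + (14.1−11.2)·(200−101)/(19.5−11.2) = 101 + 2.9·99/8.3 ≈ 135.59, so AQI = 136.
Kathmandu: row 29.6–35.5 (AQI 301–400). (400−301)·(31.9−29.6)/(35.5−29.6) + 301 = 99·2.3/5.9 + 301 ≈ 339.59 → 340.
Los Angeles: 24.9 lies in 19.6–29.5, so I_lo=201, I_hi=300, C_lo=19.6, C_hi=29.5.
(300−201)/(29.5−19.6) × (24.9−19.6) + 201 = 99/9.9 × 5.3 + 201 ≈ 254.00 → 254.
AQIs: Santiago=68, Lahore=136, Kathmandu=340, Los Angeles=254. Kathmandu (340) − Los Angeles (254) = 86.

86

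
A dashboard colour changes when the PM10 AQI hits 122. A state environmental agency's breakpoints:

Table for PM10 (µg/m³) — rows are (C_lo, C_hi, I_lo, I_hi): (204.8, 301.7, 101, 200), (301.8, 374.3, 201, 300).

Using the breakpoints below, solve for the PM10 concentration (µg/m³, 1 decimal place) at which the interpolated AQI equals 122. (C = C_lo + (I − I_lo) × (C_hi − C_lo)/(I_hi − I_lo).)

225.4

AQI 122 lies in the 101–200 band, which corresponds to 204.8–301.7 µg/m³.
C = 204.8 + (122−101)×(301.7−204.8)/(200−101) = 204.8 + 21×96.9/99 ≈ 225.355 µg/m³ → 225.4 µg/m³ to 1 dp.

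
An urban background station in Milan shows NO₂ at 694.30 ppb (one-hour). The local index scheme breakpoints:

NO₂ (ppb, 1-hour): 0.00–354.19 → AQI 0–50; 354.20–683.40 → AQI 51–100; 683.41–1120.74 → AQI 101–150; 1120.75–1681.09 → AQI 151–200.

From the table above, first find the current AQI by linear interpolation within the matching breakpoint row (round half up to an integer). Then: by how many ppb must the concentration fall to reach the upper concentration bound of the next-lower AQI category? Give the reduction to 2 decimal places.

NO₂: 694.30 ∈ [683.41, 1120.74] ↔ index [101, 150].
101 + (694.30−683.41)·(150−101)/(1120.74−683.41) = 101 + 10.89·49/437.33 ≈ 102.22, so AQI = 102.
Current AQI 102 is in the Unhealthy for Sensitive Groups range (101–150). The next-lower category tops out at AQI 100, whose upper concentration bound is 683.40 ppb.
Reduction needed = 694.30 − 683.40 = 10.90 ppb.

10.90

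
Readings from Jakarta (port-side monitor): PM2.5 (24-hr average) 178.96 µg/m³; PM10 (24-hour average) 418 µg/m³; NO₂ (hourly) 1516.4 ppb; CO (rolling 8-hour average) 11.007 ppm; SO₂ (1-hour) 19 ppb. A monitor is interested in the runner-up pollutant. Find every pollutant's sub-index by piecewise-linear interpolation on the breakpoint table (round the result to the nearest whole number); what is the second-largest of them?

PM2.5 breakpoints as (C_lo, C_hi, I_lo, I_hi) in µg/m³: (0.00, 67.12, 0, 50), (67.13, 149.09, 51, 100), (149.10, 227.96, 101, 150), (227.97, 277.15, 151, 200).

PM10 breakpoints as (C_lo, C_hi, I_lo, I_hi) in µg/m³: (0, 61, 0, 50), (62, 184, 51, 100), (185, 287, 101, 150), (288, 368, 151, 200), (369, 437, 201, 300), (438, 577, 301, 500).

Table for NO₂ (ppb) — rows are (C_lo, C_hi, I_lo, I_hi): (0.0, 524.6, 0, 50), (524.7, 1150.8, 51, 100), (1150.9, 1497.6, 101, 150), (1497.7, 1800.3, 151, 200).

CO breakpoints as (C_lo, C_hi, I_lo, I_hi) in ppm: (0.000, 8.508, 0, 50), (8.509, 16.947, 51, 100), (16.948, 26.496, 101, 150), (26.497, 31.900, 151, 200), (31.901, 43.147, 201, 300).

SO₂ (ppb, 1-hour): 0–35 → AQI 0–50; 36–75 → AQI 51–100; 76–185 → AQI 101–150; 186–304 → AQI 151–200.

PM2.5 178.96: bracket 149.10–227.96 → index 101–150; slope 49/78.86, offset 29.86.
AQI = 101 + 49/78.86·29.86 ≈ 119.55 ⇒ 120.
PM10: 418 lies in 369–437, so I_lo=201, I_hi=300, C_lo=369, C_hi=437.
(300−201)/(437−369) × (418−369) + 201 = 99/68 × 49 + 201 ≈ 272.34 → 272.
NO₂: row 1497.7–1800.3 (AQI 151–200). (200−151)·(1516.4−1497.7)/(1800.3−1497.7) + 151 = 49·18.7/302.6 + 151 ≈ 154.03 → 154.
CO 11.007: bracket 8.509–16.947 → index 51–100; slope 49/8.438, offset 2.498.
AQI = 51 + 49/8.438·2.498 ≈ 65.51 ⇒ 66.
SO₂ 19: bracket 0–35 → index 0–50; slope 50/35, offset 19.
AQI = 0 + 50/35·19 ≈ 27.14 ⇒ 27.
Sub-indices: PM2.5→120, PM10→272, NO₂→154, CO→66, SO₂→27. Ranked high→low: 272, 154, 120, 66, 27. Second-highest sub-index = 154.

154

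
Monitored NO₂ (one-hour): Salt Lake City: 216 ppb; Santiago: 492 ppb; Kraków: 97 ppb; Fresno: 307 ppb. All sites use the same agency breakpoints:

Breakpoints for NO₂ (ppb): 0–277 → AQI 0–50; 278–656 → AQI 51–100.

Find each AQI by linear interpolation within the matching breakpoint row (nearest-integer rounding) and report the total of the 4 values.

Salt Lake City: 216 ∈ [0, 277] ↔ index [0, 50].
0 + (216−0)·(50−0)/(277−0) = 0 + 216·50/277 ≈ 38.99, so AQI = 39.
Santiago: 492 lies in 278–656, so I_lo=51, I_hi=100, C_lo=278, C_hi=656.
(100−51)/(656−278) × (492−278) + 51 = 49/378 × 214 + 51 ≈ 78.74 → 79.
Kraków 97: bracket 0–277 → index 0–50; slope 50/277, offset 97.
AQI = 0 + 50/277·97 ≈ 17.51 ⇒ 18.
Fresno: 307 lies in 278–656, so I_lo=51, I_hi=100, C_lo=278, C_hi=656.
(100−51)/(656−278) × (307−278) + 51 = 49/378 × 29 + 51 ≈ 54.76 → 55.
AQIs: Salt Lake City=39, Santiago=79, Kraków=18, Fresno=55. Sum = 39 + 79 + 18 + 55 = 191.

191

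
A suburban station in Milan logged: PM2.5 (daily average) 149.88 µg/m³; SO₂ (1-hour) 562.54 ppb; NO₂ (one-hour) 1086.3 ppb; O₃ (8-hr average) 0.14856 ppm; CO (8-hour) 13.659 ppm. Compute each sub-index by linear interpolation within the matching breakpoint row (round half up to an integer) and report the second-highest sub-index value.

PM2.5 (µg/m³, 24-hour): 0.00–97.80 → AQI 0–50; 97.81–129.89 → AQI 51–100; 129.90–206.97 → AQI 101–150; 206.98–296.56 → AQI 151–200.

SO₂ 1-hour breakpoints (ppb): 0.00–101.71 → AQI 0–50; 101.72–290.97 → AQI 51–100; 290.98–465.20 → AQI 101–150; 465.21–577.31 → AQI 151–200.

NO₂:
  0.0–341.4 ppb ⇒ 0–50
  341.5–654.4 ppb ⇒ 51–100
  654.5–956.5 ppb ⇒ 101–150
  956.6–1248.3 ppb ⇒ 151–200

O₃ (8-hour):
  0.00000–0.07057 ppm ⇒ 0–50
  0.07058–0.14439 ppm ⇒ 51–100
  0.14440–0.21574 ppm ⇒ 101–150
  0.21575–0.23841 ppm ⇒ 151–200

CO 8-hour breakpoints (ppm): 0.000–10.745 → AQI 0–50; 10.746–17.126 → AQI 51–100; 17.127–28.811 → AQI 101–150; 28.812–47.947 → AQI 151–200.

PM2.5 149.88: bracket 129.90–206.97 → index 101–150; slope 49/77.07, offset 19.98.
AQI = 101 + 49/77.07·19.98 ≈ 113.70 ⇒ 114.
SO₂: 562.54 lies in 465.21–577.31, so I_lo=151, I_hi=200, C_lo=465.21, C_hi=577.31.
(200−151)/(577.31−465.21) × (562.54−465.21) + 151 = 49/112.10 × 97.33 + 151 ≈ 193.54 → 194.
NO₂: 1086.3 ∈ [956.6, 1248.3] ↔ index [151, 200].
151 + (1086.3−956.6)·(200−151)/(1248.3−956.6) = 151 + 129.7·49/291.7 ≈ 172.79, so AQI = 173.
O₃: 0.14856 lies in 0.14440–0.21574, so I_lo=101, I_hi=150, C_lo=0.14440, C_hi=0.21574.
(150−101)/(0.21574−0.14440) × (0.14856−0.14440) + 101 = 49/0.07134 × 0.00416 + 101 ≈ 103.86 → 104.
CO: 13.659 lies in 10.746–17.126, so I_lo=51, I_hi=100, C_lo=10.746, C_hi=17.126.
(100−51)/(17.126−10.746) × (13.659−10.746) + 51 = 49/6.380 × 2.913 + 51 ≈ 73.37 → 73.
Sub-indices: PM2.5→114, SO₂→194, NO₂→173, O₃→104, CO→73. Ranked high→low: 194, 173, 114, 104, 73. Second-highest sub-index = 173.

173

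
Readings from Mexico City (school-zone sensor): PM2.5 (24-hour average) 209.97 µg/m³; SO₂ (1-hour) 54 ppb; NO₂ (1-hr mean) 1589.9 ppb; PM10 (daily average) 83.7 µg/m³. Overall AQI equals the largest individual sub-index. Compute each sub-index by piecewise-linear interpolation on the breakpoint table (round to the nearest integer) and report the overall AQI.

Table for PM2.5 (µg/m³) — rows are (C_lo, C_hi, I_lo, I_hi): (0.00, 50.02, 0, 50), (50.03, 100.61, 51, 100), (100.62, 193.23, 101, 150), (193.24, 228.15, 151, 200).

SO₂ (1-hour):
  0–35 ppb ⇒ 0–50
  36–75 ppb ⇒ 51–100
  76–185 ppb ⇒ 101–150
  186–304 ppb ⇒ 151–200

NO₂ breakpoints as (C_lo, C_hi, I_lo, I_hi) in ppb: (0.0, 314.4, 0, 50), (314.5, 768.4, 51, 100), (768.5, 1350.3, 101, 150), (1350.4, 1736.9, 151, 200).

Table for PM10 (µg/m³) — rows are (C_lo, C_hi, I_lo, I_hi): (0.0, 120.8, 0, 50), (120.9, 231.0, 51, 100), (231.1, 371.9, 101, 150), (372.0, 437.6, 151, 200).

PM2.5: row 193.24–228.15 (AQI 151–200). (200−151)·(209.97−193.24)/(228.15−193.24) + 151 = 49·16.73/34.91 + 151 ≈ 174.48 → 174.
SO₂ 54: bracket 36–75 → index 51–100; slope 49/39, offset 18.
AQI = 51 + 49/39·18 ≈ 73.62 ⇒ 74.
NO₂: 1589.9 ∈ [1350.4, 1736.9] ↔ index [151, 200].
151 + (1589.9−1350.4)·(200−151)/(1736.9−1350.4) = 151 + 239.5·49/386.5 ≈ 181.36, so AQI = 181.
PM10: row 0.0–120.8 (AQI 0–50). (50−0)·(83.7−0.0)/(120.8−0.0) + 0 = 50·83.7/120.8 + 0 ≈ 34.64 → 35.
Sub-indices: PM2.5→174, SO₂→74, NO₂→181, PM10→35. Overall AQI = max = 181; dominant pollutant is NO₂.
AQI 181: Unhealthy.

181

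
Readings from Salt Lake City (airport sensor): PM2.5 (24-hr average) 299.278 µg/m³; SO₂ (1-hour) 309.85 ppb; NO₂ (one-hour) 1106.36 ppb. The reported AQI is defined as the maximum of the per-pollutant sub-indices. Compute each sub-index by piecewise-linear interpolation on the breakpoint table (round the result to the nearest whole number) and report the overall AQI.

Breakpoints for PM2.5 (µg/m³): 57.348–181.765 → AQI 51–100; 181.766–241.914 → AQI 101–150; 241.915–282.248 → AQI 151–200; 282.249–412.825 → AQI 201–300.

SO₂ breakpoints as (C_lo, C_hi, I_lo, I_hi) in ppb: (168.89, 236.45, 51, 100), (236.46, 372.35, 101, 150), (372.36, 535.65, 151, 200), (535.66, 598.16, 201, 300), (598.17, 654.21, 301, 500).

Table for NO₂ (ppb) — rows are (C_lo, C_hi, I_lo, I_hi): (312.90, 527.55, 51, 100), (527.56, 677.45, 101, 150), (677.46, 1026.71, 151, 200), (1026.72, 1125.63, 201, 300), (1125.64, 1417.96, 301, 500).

281

PM2.5: 299.278 ∈ [282.249, 412.825] ↔ index [201, 300].
201 + (299.278−282.249)·(300−201)/(412.825−282.249) = 201 + 17.029·99/130.576 ≈ 213.91, so AQI = 214.
SO₂: row 236.46–372.35 (AQI 101–150). (150−101)·(309.85−236.46)/(372.35−236.46) + 101 = 49·73.39/135.89 + 101 ≈ 127.46 → 127.
NO₂: 1106.36 lies in 1026.72–1125.63, so I_lo=201, I_hi=300, C_lo=1026.72, C_hi=1125.63.
(300−201)/(1125.63−1026.72) × (1106.36−1026.72) + 201 = 99/98.91 × 79.64 + 201 ≈ 280.71 → 281.
Sub-indices: PM2.5→214, SO₂→127, NO₂→281. Overall AQI = max = 281; dominant pollutant is NO₂.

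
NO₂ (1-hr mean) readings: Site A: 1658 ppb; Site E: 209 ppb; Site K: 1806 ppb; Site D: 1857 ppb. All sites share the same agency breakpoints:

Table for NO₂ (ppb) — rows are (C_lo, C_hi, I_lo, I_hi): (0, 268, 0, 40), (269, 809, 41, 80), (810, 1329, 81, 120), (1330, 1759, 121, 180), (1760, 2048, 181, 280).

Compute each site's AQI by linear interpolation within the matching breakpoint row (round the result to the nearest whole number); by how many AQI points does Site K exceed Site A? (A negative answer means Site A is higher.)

Site A 1658: bracket 1330–1759 → index 121–180; slope 59/429, offset 328.
AQI = 121 + 59/429·328 ≈ 166.11 ⇒ 166.
Site E: row 0–268 (AQI 0–40). (40−0)·(209−0)/(268−0) + 0 = 40·209/268 + 0 ≈ 31.19 → 31.
Site K 1806: bracket 1760–2048 → index 181–280; slope 99/288, offset 46.
AQI = 181 + 99/288·46 ≈ 196.81 ⇒ 197.
Site D: 1857 ∈ [1760, 2048] ↔ index [181, 280].
181 + (1857−1760)·(280−181)/(2048−1760) = 181 + 97·99/288 ≈ 214.34, so AQI = 214.
AQIs: Site A=166, Site E=31, Site K=197, Site D=214. Site K (197) − Site A (166) = 31.

31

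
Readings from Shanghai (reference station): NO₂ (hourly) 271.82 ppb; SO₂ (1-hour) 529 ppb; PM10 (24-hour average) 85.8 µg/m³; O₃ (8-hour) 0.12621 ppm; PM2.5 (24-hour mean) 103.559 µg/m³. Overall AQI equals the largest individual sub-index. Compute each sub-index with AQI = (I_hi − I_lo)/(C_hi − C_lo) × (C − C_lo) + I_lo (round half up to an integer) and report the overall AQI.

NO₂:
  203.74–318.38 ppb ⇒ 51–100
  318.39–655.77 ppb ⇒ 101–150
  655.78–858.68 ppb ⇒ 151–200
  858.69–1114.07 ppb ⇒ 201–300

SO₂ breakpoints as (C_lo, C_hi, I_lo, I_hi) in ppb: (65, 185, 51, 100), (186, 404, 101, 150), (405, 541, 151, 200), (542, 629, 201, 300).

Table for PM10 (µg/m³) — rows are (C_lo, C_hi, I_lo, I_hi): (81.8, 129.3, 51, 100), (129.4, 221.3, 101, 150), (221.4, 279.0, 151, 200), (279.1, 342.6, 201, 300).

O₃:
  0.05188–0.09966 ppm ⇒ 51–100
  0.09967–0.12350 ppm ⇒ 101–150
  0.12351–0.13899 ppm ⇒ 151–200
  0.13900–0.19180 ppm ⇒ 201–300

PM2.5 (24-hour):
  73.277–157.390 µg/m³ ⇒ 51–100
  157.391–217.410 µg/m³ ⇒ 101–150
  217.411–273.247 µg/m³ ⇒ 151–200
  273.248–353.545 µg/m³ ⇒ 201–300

196

NO₂: row 203.74–318.38 (AQI 51–100). (100−51)·(271.82−203.74)/(318.38−203.74) + 51 = 49·68.08/114.64 + 51 ≈ 80.10 → 80.
SO₂: row 405–541 (AQI 151–200). (200−151)·(529−405)/(541−405) + 151 = 49·124/136 + 151 ≈ 195.68 → 196.
PM10: 85.8 ∈ [81.8, 129.3] ↔ index [51, 100].
51 + (85.8−81.8)·(100−51)/(129.3−81.8) = 51 + 4.0·49/47.5 ≈ 55.13, so AQI = 55.
O₃ 0.12621: bracket 0.12351–0.13899 → index 151–200; slope 49/0.01548, offset 0.00270.
AQI = 151 + 49/0.01548·0.00270 ≈ 159.55 ⇒ 160.
PM2.5: 103.559 ∈ [73.277, 157.390] ↔ index [51, 100].
51 + (103.559−73.277)·(100−51)/(157.390−73.277) = 51 + 30.282·49/84.113 ≈ 68.64, so AQI = 69.
Sub-indices: NO₂→80, SO₂→196, PM10→55, O₃→160, PM2.5→69. Overall AQI = max = 196; dominant pollutant is SO₂.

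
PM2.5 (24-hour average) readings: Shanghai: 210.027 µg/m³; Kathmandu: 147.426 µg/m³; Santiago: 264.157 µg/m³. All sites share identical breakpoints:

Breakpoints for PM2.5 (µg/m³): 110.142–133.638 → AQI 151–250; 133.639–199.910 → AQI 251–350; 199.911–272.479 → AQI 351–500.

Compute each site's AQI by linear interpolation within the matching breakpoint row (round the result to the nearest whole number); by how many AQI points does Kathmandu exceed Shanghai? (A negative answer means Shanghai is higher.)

-100

Shanghai 210.027: bracket 199.911–272.479 → index 351–500; slope 149/72.568, offset 10.116.
AQI = 351 + 149/72.568·10.116 ≈ 371.77 ⇒ 372.
Kathmandu 147.426: bracket 133.639–199.910 → index 251–350; slope 99/66.271, offset 13.787.
AQI = 251 + 99/66.271·13.787 ≈ 271.60 ⇒ 272.
Santiago 264.157: bracket 199.911–272.479 → index 351–500; slope 149/72.568, offset 64.246.
AQI = 351 + 149/72.568·64.246 ≈ 482.91 ⇒ 483.
AQIs: Shanghai=372, Kathmandu=272, Santiago=483. Kathmandu (272) − Shanghai (372) = -100.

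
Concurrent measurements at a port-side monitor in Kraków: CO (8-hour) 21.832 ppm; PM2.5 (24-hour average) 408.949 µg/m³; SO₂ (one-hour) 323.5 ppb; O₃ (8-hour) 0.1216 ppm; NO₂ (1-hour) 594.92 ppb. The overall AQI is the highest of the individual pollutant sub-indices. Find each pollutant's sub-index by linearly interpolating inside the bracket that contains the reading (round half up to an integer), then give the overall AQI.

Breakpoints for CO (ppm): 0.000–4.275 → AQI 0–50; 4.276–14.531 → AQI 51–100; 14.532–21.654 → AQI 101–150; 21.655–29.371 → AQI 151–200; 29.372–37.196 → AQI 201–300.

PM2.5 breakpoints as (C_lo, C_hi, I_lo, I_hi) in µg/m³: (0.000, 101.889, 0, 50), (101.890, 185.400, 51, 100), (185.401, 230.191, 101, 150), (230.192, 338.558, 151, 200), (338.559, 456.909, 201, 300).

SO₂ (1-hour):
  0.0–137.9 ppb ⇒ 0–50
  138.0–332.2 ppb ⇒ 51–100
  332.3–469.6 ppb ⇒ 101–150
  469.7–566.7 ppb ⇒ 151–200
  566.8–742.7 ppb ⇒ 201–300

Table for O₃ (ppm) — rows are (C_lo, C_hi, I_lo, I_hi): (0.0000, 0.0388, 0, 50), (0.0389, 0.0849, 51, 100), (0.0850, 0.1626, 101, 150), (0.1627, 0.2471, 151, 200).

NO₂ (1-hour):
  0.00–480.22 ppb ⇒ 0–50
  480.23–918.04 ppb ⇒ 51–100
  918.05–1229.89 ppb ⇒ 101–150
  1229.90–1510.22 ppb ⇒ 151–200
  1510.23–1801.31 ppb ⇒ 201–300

CO: 21.832 lies in 21.655–29.371, so I_lo=151, I_hi=200, C_lo=21.655, C_hi=29.371.
(200−151)/(29.371−21.655) × (21.832−21.655) + 151 = 49/7.716 × 0.177 + 151 ≈ 152.12 → 152.
PM2.5: 408.949 ∈ [338.559, 456.909] ↔ index [201, 300].
201 + (408.949−338.559)·(300−201)/(456.909−338.559) = 201 + 70.390·99/118.350 ≈ 259.88, so AQI = 260.
SO₂: row 138.0–332.2 (AQI 51–100). (100−51)·(323.5−138.0)/(332.2−138.0) + 51 = 49·185.5/194.2 + 51 ≈ 97.80 → 98.
O₃ 0.1216: bracket 0.0850–0.1626 → index 101–150; slope 49/0.0776, offset 0.0366.
AQI = 101 + 49/0.0776·0.0366 ≈ 124.11 ⇒ 124.
NO₂: 594.92 ∈ [480.23, 918.04] ↔ index [51, 100].
51 + (594.92−480.23)·(100−51)/(918.04−480.23) = 51 + 114.69·49/437.81 ≈ 63.84, so AQI = 64.
Sub-indices: CO→152, PM2.5→260, SO₂→98, O₃→124, NO₂→64. Overall AQI = max = 260; dominant pollutant is PM2.5.

260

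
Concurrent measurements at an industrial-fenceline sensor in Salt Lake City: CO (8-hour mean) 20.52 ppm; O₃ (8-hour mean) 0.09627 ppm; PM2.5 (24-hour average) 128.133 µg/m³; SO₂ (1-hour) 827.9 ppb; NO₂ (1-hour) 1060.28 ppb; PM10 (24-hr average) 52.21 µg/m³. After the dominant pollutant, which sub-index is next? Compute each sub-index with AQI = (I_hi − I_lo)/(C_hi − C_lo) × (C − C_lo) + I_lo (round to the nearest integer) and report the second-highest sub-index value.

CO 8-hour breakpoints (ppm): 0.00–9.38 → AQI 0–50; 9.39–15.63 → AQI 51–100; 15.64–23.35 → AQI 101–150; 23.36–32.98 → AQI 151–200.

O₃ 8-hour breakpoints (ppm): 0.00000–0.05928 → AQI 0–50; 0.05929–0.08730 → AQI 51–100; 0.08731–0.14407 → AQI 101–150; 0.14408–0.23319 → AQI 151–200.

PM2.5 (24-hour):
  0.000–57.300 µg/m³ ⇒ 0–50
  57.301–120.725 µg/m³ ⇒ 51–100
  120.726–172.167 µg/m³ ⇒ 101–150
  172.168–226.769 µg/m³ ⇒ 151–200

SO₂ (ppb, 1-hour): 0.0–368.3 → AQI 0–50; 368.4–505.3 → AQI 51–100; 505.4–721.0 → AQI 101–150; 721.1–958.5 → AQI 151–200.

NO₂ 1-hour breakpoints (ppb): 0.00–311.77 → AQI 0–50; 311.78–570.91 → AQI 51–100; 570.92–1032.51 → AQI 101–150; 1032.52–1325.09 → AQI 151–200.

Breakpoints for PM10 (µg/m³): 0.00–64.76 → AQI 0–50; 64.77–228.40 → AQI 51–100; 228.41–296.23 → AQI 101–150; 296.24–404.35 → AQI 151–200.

156

CO 20.52: bracket 15.64–23.35 → index 101–150; slope 49/7.71, offset 4.88.
AQI = 101 + 49/7.71·4.88 ≈ 132.01 ⇒ 132.
O₃: row 0.08731–0.14407 (AQI 101–150). (150−101)·(0.09627−0.08731)/(0.14407−0.08731) + 101 = 49·0.00896/0.05676 + 101 ≈ 108.74 → 109.
PM2.5: 128.133 ∈ [120.726, 172.167] ↔ index [101, 150].
101 + (128.133−120.726)·(150−101)/(172.167−120.726) = 101 + 7.407·49/51.441 ≈ 108.06, so AQI = 108.
SO₂: row 721.1–958.5 (AQI 151–200). (200−151)·(827.9−721.1)/(958.5−721.1) + 151 = 49·106.8/237.4 + 151 ≈ 173.04 → 173.
NO₂: 1060.28 ∈ [1032.52, 1325.09] ↔ index [151, 200].
151 + (1060.28−1032.52)·(200−151)/(1325.09−1032.52) = 151 + 27.76·49/292.57 ≈ 155.65, so AQI = 156.
PM10: row 0.00–64.76 (AQI 0–50). (50−0)·(52.21−0.00)/(64.76−0.00) + 0 = 50·52.21/64.76 + 0 ≈ 40.31 → 40.
Sub-indices: CO→132, O₃→109, PM2.5→108, SO₂→173, NO₂→156, PM10→40. Ranked high→low: 173, 156, 132, 109, 108, 40. Second-highest sub-index = 156.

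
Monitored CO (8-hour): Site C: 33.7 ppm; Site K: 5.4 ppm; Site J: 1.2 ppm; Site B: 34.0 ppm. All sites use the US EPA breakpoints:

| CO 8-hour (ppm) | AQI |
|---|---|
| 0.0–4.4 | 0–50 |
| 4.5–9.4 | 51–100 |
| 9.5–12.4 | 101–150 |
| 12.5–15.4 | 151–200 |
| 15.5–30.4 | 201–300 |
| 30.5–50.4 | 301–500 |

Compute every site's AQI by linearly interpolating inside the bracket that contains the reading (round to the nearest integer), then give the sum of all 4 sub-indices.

Site C 33.7: bracket 30.5–50.4 → index 301–500; slope 199/19.9, offset 3.2.
AQI = 301 + 199/19.9·3.2 ≈ 333.00 ⇒ 333.
Site K: 5.4 ∈ [4.5, 9.4] ↔ index [51, 100].
51 + (5.4−4.5)·(100−51)/(9.4−4.5) = 51 + 0.9·49/4.9 ≈ 60.00, so AQI = 60.
Site J: 1.2 ∈ [0.0, 4.4] ↔ index [0, 50].
0 + (1.2−0.0)·(50−0)/(4.4−0.0) = 0 + 1.2·50/4.4 ≈ 13.64, so AQI = 14.
Site B 34.0: bracket 30.5–50.4 → index 301–500; slope 199/19.9, offset 3.5.
AQI = 301 + 199/19.9·3.5 ≈ 336.00 ⇒ 336.
AQIs: Site C=333, Site K=60, Site J=14, Site B=336. Sum = 333 + 60 + 14 + 336 = 743.

743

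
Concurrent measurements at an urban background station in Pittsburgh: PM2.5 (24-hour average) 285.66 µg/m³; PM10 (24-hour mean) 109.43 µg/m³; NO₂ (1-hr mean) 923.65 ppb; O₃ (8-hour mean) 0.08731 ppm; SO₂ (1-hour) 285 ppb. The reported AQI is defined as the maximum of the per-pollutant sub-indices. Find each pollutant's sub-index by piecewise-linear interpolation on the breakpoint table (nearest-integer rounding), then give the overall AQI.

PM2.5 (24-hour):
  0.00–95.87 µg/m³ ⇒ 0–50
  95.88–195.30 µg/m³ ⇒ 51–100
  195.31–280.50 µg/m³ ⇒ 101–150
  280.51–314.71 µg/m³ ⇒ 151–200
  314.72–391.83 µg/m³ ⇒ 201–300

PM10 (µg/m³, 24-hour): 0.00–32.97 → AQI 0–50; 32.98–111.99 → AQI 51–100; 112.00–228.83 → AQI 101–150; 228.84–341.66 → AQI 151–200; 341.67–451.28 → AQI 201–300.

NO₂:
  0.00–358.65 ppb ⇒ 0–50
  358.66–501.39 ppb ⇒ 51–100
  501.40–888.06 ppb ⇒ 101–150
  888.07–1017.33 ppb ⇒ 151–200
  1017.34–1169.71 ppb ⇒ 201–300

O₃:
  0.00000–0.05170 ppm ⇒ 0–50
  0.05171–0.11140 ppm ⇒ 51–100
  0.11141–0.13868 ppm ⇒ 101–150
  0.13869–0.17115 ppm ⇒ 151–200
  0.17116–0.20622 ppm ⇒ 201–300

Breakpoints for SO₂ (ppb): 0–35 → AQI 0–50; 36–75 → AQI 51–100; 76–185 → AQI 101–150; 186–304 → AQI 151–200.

PM2.5: 285.66 ∈ [280.51, 314.71] ↔ index [151, 200].
151 + (285.66−280.51)·(200−151)/(314.71−280.51) = 151 + 5.15·49/34.20 ≈ 158.38, so AQI = 158.
PM10: row 32.98–111.99 (AQI 51–100). (100−51)·(109.43−32.98)/(111.99−32.98) + 51 = 49·76.45/79.01 + 51 ≈ 98.41 → 98.
NO₂: row 888.07–1017.33 (AQI 151–200). (200−151)·(923.65−888.07)/(1017.33−888.07) + 151 = 49·35.58/129.26 + 151 ≈ 164.49 → 164.
O₃: row 0.05171–0.11140 (AQI 51–100). (100−51)·(0.08731−0.05171)/(0.11140−0.05171) + 51 = 49·0.03560/0.05969 + 51 ≈ 80.22 → 80.
SO₂: 285 lies in 186–304, so I_lo=151, I_hi=200, C_lo=186, C_hi=304.
(200−151)/(304−186) × (285−186) + 151 = 49/118 × 99 + 151 ≈ 192.11 → 192.
Sub-indices: PM2.5→158, PM10→98, NO₂→164, O₃→80, SO₂→192. Overall AQI = max = 192; dominant pollutant is SO₂.

192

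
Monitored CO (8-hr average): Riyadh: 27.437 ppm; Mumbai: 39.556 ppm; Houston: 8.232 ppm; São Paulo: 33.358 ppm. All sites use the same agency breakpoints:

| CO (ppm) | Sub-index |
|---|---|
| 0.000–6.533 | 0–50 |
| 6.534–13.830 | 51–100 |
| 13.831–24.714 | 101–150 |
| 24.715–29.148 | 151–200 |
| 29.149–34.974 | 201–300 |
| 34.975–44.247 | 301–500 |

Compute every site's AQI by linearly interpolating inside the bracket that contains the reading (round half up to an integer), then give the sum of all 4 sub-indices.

Riyadh: 27.437 lies in 24.715–29.148, so I_lo=151, I_hi=200, C_lo=24.715, C_hi=29.148.
(200−151)/(29.148−24.715) × (27.437−24.715) + 151 = 49/4.433 × 2.722 + 151 ≈ 181.09 → 181.
Mumbai: row 34.975–44.247 (AQI 301–500). (500−301)·(39.556−34.975)/(44.247−34.975) + 301 = 199·4.581/9.272 + 301 ≈ 399.32 → 399.
Houston: 8.232 lies in 6.534–13.830, so I_lo=51, I_hi=100, C_lo=6.534, C_hi=13.830.
(100−51)/(13.830−6.534) × (8.232−6.534) + 51 = 49/7.296 × 1.698 + 51 ≈ 62.40 → 62.
São Paulo: 33.358 lies in 29.149–34.974, so I_lo=201, I_hi=300, C_lo=29.149, C_hi=34.974.
(300−201)/(34.974−29.149) × (33.358−29.149) + 201 = 99/5.825 × 4.209 + 201 ≈ 272.53 → 273.
AQIs: Riyadh=181, Mumbai=399, Houston=62, São Paulo=273. Sum = 181 + 399 + 62 + 273 = 915.

915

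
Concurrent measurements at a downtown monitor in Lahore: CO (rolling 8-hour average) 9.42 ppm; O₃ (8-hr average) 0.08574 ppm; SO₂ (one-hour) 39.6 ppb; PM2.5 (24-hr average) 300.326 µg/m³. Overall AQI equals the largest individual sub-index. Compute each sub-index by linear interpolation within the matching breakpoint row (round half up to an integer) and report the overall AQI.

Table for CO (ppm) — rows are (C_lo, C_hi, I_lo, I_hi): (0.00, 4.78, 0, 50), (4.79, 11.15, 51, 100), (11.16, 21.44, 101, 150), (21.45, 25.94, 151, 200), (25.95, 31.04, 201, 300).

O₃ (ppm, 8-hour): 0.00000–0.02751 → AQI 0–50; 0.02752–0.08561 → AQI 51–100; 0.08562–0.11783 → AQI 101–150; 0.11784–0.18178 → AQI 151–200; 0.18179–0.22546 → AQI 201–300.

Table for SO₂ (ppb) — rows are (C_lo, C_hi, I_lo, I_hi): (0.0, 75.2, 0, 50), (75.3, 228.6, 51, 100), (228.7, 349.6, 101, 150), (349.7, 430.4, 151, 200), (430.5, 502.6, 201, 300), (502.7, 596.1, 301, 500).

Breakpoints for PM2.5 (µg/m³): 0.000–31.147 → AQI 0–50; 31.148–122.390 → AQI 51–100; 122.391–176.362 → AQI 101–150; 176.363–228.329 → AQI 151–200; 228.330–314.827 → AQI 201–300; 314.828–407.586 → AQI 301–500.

CO 9.42: bracket 4.79–11.15 → index 51–100; slope 49/6.36, offset 4.63.
AQI = 51 + 49/6.36·4.63 ≈ 86.67 ⇒ 87.
O₃: 0.08574 lies in 0.08562–0.11783, so I_lo=101, I_hi=150, C_lo=0.08562, C_hi=0.11783.
(150−101)/(0.11783−0.08562) × (0.08574−0.08562) + 101 = 49/0.03221 × 0.00012 + 101 ≈ 101.18 → 101.
SO₂: 39.6 ∈ [0.0, 75.2] ↔ index [0, 50].
0 + (39.6−0.0)·(50−0)/(75.2−0.0) = 0 + 39.6·50/75.2 ≈ 26.33, so AQI = 26.
PM2.5 300.326: bracket 228.330–314.827 → index 201–300; slope 99/86.497, offset 71.996.
AQI = 201 + 99/86.497·71.996 ≈ 283.40 ⇒ 283.
Sub-indices: CO→87, O₃→101, SO₂→26, PM2.5→283. Overall AQI = max = 283; dominant pollutant is PM2.5.

283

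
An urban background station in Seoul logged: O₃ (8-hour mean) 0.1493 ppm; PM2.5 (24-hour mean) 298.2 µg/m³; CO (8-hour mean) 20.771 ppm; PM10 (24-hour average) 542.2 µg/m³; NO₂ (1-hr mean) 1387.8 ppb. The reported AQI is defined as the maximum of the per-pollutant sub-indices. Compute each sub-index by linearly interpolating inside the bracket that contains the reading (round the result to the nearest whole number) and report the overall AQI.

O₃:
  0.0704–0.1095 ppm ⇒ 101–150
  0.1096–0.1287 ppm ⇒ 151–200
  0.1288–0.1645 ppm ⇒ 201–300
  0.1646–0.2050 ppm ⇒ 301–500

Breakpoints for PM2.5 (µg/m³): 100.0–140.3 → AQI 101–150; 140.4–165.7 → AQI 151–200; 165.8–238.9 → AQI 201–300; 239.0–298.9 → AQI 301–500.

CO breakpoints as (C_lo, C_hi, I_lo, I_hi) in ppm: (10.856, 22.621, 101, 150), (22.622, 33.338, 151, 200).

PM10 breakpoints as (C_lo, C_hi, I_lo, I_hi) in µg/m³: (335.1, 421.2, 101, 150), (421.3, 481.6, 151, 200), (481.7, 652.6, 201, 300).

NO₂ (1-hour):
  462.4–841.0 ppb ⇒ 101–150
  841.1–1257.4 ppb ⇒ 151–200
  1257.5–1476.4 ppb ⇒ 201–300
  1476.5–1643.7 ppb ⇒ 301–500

O₃: row 0.1288–0.1645 (AQI 201–300). (300−201)·(0.1493−0.1288)/(0.1645−0.1288) + 201 = 99·0.0205/0.0357 + 201 ≈ 257.85 → 258.
PM2.5 298.2: bracket 239.0–298.9 → index 301–500; slope 199/59.9, offset 59.2.
AQI = 301 + 199/59.9·59.2 ≈ 497.67 ⇒ 498.
CO: row 10.856–22.621 (AQI 101–150). (150−101)·(20.771−10.856)/(22.621−10.856) + 101 = 49·9.915/11.765 + 101 ≈ 142.29 → 142.
PM10: row 481.7–652.6 (AQI 201–300). (300−201)·(542.2−481.7)/(652.6−481.7) + 201 = 99·60.5/170.9 + 201 ≈ 236.05 → 236.
NO₂: row 1257.5–1476.4 (AQI 201–300). (300−201)·(1387.8−1257.5)/(1476.4−1257.5) + 201 = 99·130.3/218.9 + 201 ≈ 259.93 → 260.
Sub-indices: O₃→258, PM2.5→498, CO→142, PM10→236, NO₂→260. Overall AQI = max = 498; dominant pollutant is PM2.5.

498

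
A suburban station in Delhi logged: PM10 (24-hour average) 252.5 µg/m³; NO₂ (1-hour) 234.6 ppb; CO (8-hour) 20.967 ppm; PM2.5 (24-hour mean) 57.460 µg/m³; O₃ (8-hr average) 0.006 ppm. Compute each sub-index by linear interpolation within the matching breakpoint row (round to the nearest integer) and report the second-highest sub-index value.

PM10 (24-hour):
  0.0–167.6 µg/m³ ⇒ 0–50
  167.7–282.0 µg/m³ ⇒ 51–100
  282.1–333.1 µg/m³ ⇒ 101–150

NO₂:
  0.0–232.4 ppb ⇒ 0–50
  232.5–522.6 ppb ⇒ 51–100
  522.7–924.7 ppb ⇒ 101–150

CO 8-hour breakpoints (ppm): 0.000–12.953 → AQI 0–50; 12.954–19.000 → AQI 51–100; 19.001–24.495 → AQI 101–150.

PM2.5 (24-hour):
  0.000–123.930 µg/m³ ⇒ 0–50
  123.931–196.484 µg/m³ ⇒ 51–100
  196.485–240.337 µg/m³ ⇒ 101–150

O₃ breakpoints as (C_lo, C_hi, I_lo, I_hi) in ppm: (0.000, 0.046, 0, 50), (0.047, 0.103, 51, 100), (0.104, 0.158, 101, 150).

PM10 252.5: bracket 167.7–282.0 → index 51–100; slope 49/114.3, offset 84.8.
AQI = 51 + 49/114.3·84.8 ≈ 87.35 ⇒ 87.
NO₂ 234.6: bracket 232.5–522.6 → index 51–100; slope 49/290.1, offset 2.1.
AQI = 51 + 49/290.1·2.1 ≈ 51.35 ⇒ 51.
CO: 20.967 lies in 19.001–24.495, so I_lo=101, I_hi=150, C_lo=19.001, C_hi=24.495.
(150−101)/(24.495−19.001) × (20.967−19.001) + 101 = 49/5.494 × 1.966 + 101 ≈ 118.53 → 119.
PM2.5: 57.460 ∈ [0.000, 123.930] ↔ index [0, 50].
0 + (57.460−0.000)·(50−0)/(123.930−0.000) = 0 + 57.460·50/123.930 ≈ 23.18, so AQI = 23.
O₃: 0.006 lies in 0.000–0.046, so I_lo=0, I_hi=50, C_lo=0.000, C_hi=0.046.
(50−0)/(0.046−0.000) × (0.006−0.000) + 0 = 50/0.046 × 0.006 + 0 ≈ 6.52 → 7.
Sub-indices: PM10→87, NO₂→51, CO→119, PM2.5→23, O₃→7. Ranked high→low: 119, 87, 51, 23, 7. Second-highest sub-index = 87.

87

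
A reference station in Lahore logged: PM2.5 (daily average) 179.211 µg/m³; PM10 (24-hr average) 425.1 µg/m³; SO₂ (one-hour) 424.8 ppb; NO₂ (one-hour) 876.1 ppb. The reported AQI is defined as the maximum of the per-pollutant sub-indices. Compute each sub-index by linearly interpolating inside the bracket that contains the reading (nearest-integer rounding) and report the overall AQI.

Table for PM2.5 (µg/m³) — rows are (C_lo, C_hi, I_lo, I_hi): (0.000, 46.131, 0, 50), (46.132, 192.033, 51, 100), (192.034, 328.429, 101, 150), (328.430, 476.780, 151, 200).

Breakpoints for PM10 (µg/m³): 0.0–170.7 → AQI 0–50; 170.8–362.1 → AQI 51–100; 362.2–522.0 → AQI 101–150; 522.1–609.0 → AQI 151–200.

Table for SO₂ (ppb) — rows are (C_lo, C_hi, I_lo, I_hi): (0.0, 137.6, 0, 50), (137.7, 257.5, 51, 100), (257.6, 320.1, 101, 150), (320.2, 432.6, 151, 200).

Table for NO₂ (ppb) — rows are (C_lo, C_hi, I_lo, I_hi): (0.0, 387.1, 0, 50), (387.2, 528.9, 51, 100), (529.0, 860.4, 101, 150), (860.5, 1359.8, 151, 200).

197

PM2.5: 179.211 ∈ [46.132, 192.033] ↔ index [51, 100].
51 + (179.211−46.132)·(100−51)/(192.033−46.132) = 51 + 133.079·49/145.901 ≈ 95.69, so AQI = 96.
PM10: 425.1 ∈ [362.2, 522.0] ↔ index [101, 150].
101 + (425.1−362.2)·(150−101)/(522.0−362.2) = 101 + 62.9·49/159.8 ≈ 120.29, so AQI = 120.
SO₂: 424.8 lies in 320.2–432.6, so I_lo=151, I_hi=200, C_lo=320.2, C_hi=432.6.
(200−151)/(432.6−320.2) × (424.8−320.2) + 151 = 49/112.4 × 104.6 + 151 ≈ 196.60 → 197.
NO₂: row 860.5–1359.8 (AQI 151–200). (200−151)·(876.1−860.5)/(1359.8−860.5) + 151 = 49·15.6/499.3 + 151 ≈ 152.53 → 153.
Sub-indices: PM2.5→96, PM10→120, SO₂→197, NO₂→153. Overall AQI = max = 197; dominant pollutant is SO₂.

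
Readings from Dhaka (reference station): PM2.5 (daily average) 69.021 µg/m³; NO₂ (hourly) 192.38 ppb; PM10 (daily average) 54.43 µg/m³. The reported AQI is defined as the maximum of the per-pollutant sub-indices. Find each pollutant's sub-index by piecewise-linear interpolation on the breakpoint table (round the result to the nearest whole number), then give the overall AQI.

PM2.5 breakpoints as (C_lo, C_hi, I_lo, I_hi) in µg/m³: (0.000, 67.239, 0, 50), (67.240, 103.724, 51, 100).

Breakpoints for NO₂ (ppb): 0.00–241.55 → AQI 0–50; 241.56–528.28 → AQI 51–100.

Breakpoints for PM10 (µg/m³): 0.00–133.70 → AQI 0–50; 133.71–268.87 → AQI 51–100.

53

PM2.5 69.021: bracket 67.240–103.724 → index 51–100; slope 49/36.484, offset 1.781.
AQI = 51 + 49/36.484·1.781 ≈ 53.39 ⇒ 53.
NO₂: row 0.00–241.55 (AQI 0–50). (50−0)·(192.38−0.00)/(241.55−0.00) + 0 = 50·192.38/241.55 + 0 ≈ 39.82 → 40.
PM10 54.43: bracket 0.00–133.70 → index 0–50; slope 50/133.70, offset 54.43.
AQI = 0 + 50/133.70·54.43 ≈ 20.36 ⇒ 20.
Sub-indices: PM2.5→53, NO₂→40, PM10→20. Overall AQI = max = 53; dominant pollutant is PM2.5.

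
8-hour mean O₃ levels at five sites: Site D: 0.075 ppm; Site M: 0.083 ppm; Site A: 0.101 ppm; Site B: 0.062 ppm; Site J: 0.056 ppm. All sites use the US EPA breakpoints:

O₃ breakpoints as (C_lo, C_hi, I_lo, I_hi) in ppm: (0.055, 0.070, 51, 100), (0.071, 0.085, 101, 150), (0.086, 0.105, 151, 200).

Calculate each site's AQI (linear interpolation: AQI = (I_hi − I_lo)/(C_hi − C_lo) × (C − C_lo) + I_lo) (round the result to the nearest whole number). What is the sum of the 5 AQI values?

576

Site D: 0.075 ∈ [0.071, 0.085] ↔ index [101, 150].
101 + (0.075−0.071)·(150−101)/(0.085−0.071) = 101 + 0.004·49/0.014 ≈ 115.00, so AQI = 115.
Site M: 0.083 ∈ [0.071, 0.085] ↔ index [101, 150].
101 + (0.083−0.071)·(150−101)/(0.085−0.071) = 101 + 0.012·49/0.014 ≈ 143.00, so AQI = 143.
Site A 0.101: bracket 0.086–0.105 → index 151–200; slope 49/0.019, offset 0.015.
AQI = 151 + 49/0.019·0.015 ≈ 189.68 ⇒ 190.
Site B: 0.062 lies in 0.055–0.070, so I_lo=51, I_hi=100, C_lo=0.055, C_hi=0.070.
(100−51)/(0.070−0.055) × (0.062−0.055) + 51 = 49/0.015 × 0.007 + 51 ≈ 73.87 → 74.
Site J: 0.056 lies in 0.055–0.070, so I_lo=51, I_hi=100, C_lo=0.055, C_hi=0.070.
(100−51)/(0.070−0.055) × (0.056−0.055) + 51 = 49/0.015 × 0.001 + 51 ≈ 54.27 → 54.
AQIs: Site D=115, Site M=143, Site A=190, Site B=74, Site J=54. Sum = 115 + 143 + 190 + 74 + 54 = 576.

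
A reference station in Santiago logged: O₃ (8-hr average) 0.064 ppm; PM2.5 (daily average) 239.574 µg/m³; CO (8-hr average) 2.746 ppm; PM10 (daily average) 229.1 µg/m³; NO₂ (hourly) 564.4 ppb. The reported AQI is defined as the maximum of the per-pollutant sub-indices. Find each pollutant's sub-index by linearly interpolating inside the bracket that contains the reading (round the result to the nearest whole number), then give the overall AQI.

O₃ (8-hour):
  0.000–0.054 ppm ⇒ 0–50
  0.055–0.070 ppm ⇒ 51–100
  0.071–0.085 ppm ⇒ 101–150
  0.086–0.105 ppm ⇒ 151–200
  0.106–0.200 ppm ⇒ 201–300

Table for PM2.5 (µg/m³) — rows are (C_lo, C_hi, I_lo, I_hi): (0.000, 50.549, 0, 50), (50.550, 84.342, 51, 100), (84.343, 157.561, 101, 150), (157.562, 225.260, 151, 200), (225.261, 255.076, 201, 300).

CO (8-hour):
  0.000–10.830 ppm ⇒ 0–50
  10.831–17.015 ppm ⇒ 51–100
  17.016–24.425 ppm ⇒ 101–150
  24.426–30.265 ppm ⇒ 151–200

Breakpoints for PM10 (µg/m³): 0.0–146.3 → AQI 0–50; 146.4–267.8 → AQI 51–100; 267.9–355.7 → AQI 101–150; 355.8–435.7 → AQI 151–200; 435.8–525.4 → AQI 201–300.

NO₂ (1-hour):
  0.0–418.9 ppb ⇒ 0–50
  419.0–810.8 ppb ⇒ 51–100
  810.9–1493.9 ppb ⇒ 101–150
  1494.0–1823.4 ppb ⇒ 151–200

O₃ 0.064: bracket 0.055–0.070 → index 51–100; slope 49/0.015, offset 0.009.
AQI = 51 + 49/0.015·0.009 ≈ 80.40 ⇒ 80.
PM2.5: 239.574 lies in 225.261–255.076, so I_lo=201, I_hi=300, C_lo=225.261, C_hi=255.076.
(300−201)/(255.076−225.261) × (239.574−225.261) + 201 = 99/29.815 × 14.313 + 201 ≈ 248.53 → 249.
CO: 2.746 ∈ [0.000, 10.830] ↔ index [0, 50].
0 + (2.746−0.000)·(50−0)/(10.830−0.000) = 0 + 2.746·50/10.830 ≈ 12.68, so AQI = 13.
PM10: 229.1 lies in 146.4–267.8, so I_lo=51, I_hi=100, C_lo=146.4, C_hi=267.8.
(100−51)/(267.8−146.4) × (229.1−146.4) + 51 = 49/121.4 × 82.7 + 51 ≈ 84.38 → 84.
NO₂: row 419.0–810.8 (AQI 51–100). (100−51)·(564.4−419.0)/(810.8−419.0) + 51 = 49·145.4/391.8 + 51 ≈ 69.18 → 69.
Sub-indices: O₃→80, PM2.5→249, CO→13, PM10→84, NO₂→69. Overall AQI = max = 249; dominant pollutant is PM2.5.

249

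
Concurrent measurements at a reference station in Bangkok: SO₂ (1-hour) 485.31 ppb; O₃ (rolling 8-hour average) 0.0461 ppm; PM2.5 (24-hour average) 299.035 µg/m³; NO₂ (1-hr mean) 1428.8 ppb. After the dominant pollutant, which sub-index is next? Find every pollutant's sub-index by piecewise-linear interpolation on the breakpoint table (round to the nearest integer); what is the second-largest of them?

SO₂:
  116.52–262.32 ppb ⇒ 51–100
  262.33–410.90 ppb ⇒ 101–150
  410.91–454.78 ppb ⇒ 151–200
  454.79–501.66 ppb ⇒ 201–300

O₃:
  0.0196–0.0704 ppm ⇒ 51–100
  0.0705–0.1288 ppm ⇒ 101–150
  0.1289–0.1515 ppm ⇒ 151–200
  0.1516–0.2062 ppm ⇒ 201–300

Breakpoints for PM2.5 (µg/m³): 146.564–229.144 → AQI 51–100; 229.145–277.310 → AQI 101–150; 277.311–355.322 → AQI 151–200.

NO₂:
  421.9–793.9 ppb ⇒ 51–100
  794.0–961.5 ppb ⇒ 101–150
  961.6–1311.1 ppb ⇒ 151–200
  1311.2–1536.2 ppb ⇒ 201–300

253

SO₂: row 454.79–501.66 (AQI 201–300). (300−201)·(485.31−454.79)/(501.66−454.79) + 201 = 99·30.52/46.87 + 201 ≈ 265.47 → 265.
O₃: 0.0461 lies in 0.0196–0.0704, so I_lo=51, I_hi=100, C_lo=0.0196, C_hi=0.0704.
(100−51)/(0.0704−0.0196) × (0.0461−0.0196) + 51 = 49/0.0508 × 0.0265 + 51 ≈ 76.56 → 77.
PM2.5: row 277.311–355.322 (AQI 151–200). (200−151)·(299.035−277.311)/(355.322−277.311) + 151 = 49·21.724/78.011 + 151 ≈ 164.65 → 165.
NO₂: 1428.8 ∈ [1311.2, 1536.2] ↔ index [201, 300].
201 + (1428.8−1311.2)·(300−201)/(1536.2−1311.2) = 201 + 117.6·99/225.0 ≈ 252.74, so AQI = 253.
Sub-indices: SO₂→265, O₃→77, PM2.5→165, NO₂→253. Ranked high→low: 265, 253, 165, 77. Second-highest sub-index = 253.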